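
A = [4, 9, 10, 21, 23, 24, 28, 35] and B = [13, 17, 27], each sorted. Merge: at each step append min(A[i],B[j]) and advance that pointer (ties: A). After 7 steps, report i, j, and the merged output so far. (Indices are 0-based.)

i=5, j=2, merged so far=[4, 9, 10, 13, 17, 21, 23]

i=0 j=0: A[i]=4<=B[j]=13 take 4, i++
i=1 j=0: A[i]=9<=B[j]=13 take 9, i++
i=2 j=0: A[i]=10<=B[j]=13 take 10, i++
i=3 j=0: A[i]=21>B[j]=13 take 13, j++
i=3 j=1: A[i]=21>B[j]=17 take 17, j++
i=3 j=2: A[i]=21<=B[j]=27 take 21, i++
i=4 j=2: A[i]=23<=B[j]=27 take 23, i++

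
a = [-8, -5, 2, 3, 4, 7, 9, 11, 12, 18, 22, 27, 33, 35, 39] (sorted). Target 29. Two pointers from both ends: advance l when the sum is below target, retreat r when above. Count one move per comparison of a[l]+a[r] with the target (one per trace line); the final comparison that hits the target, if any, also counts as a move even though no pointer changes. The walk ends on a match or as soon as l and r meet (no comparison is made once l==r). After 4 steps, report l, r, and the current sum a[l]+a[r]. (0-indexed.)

l=2, r=12, sum=35

[0,14] -8+39=31 >29 → r--
[0,13] -8+35=27 <29 → l++
[1,13] -5+35=30 >29 → r--
[1,12] -5+33=28 <29 → l++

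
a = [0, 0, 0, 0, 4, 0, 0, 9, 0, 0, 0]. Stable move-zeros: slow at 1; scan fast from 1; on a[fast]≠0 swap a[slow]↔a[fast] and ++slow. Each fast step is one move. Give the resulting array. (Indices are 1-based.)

[4, 9, 0, 0, 0, 0, 0, 0, 0, 0, 0]

slow=1 fast=1: a[fast]=0, fast++
slow=1 fast=2: a[fast]=0, fast++
slow=1 fast=3: a[fast]=0, fast++
slow=1 fast=4: a[fast]=0, fast++
slow=1 fast=5: a[fast]=4≠0 swap→a[1]=4, slow++,fast++
slow=2 fast=6: a[fast]=0, fast++
slow=2 fast=7: a[fast]=0, fast++
slow=2 fast=8: a[fast]=9≠0 swap→a[2]=9, slow++,fast++
slow=3 fast=9: a[fast]=0, fast++
slow=3 fast=10: a[fast]=0, fast++
slow=3 fast=11: a[fast]=0, fast++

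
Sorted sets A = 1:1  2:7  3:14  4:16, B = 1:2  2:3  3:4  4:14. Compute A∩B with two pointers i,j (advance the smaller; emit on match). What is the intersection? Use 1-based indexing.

i=1 j=1: 1<2, i++
i=2 j=1: 7>2, j++
i=2 j=2: 7>3, j++
i=2 j=3: 7>4, j++
i=2 j=4: 7<14, i++
i=3 j=4: 14==14 emit, i++,j++

intersection = [14]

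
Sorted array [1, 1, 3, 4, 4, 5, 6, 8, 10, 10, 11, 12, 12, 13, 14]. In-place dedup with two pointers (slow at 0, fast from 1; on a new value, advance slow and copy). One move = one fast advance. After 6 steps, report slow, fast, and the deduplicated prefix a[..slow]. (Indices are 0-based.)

slow=4, fast=7, prefix=[1, 3, 4, 5, 6]

(s=0,f=1) a[fast]=1=a[slow] dup → fast++
(s=0,f=2) a[fast]=3≠a[slow]=1 write a[1]=3 → slow++,fast++
(s=1,f=3) a[fast]=4≠a[slow]=3 write a[2]=4 → slow++,fast++
(s=2,f=4) a[fast]=4=a[slow] dup → fast++
(s=2,f=5) a[fast]=5≠a[slow]=4 write a[3]=5 → slow++,fast++
(s=3,f=6) a[fast]=6≠a[slow]=5 write a[4]=6 → slow++,fast++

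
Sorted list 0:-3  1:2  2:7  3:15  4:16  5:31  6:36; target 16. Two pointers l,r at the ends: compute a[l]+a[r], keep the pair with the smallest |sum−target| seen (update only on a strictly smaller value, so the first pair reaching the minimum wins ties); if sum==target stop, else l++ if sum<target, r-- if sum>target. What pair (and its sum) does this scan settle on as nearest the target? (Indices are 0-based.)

pair (2, 15) with sum 17 (|Δ|=1)

[0,6] -3+36=33 d=17 * → r--
[0,5] -3+31=28 d=12 * → r--
[0,4] -3+16=13 d=3 * → l++
[1,4] 2+16=18 d=2 * → r--
[1,3] 2+15=17 d=1 * → r--
[1,2] 2+7=9 d=7 → l++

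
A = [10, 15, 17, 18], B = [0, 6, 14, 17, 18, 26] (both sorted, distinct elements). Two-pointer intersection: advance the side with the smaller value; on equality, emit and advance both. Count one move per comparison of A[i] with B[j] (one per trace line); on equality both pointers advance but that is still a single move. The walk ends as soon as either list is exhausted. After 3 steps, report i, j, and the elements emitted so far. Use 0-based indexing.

i=1, j=2, emitted=[]

[i=0,j=0] 10>0 → j++
[i=0,j=1] 10>6 → j++
[i=0,j=2] 10<14 → i++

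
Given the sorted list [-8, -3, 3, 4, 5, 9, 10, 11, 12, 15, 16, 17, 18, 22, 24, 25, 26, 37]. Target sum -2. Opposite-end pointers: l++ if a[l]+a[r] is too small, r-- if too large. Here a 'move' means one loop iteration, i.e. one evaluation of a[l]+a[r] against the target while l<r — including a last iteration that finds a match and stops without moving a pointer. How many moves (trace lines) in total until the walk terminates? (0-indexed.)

17 moves

l=0 r=17: -8+37=29 >-2, r--
l=0 r=16: -8+26=18 >-2, r--
l=0 r=15: -8+25=17 >-2, r--
l=0 r=14: -8+24=16 >-2, r--
l=0 r=13: -8+22=14 >-2, r--
l=0 r=12: -8+18=10 >-2, r--
l=0 r=11: -8+17=9 >-2, r--
l=0 r=10: -8+16=8 >-2, r--
l=0 r=9: -8+15=7 >-2, r--
l=0 r=8: -8+12=4 >-2, r--
l=0 r=7: -8+11=3 >-2, r--
l=0 r=6: -8+10=2 >-2, r--
l=0 r=5: -8+9=1 >-2, r--
l=0 r=4: -8+5=-3 <-2, l++
l=1 r=4: -3+5=2 >-2, r--
l=1 r=3: -3+4=1 >-2, r--
l=1 r=2: -3+3=0 >-2, r--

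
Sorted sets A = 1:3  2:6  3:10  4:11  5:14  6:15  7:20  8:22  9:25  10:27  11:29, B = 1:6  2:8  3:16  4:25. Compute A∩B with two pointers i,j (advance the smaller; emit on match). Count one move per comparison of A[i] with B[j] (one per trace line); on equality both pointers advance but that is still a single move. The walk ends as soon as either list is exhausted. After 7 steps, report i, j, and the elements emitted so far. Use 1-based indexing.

i=1 j=1: 3<6, i++
i=2 j=1: 6==6 emit, i++,j++
i=3 j=2: 10>8, j++
i=3 j=3: 10<16, i++
i=4 j=3: 11<16, i++
i=5 j=3: 14<16, i++
i=6 j=3: 15<16, i++

i=7, j=3, emitted=[6]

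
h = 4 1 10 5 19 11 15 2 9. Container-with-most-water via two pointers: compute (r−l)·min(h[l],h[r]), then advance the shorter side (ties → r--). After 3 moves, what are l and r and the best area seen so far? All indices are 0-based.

l=2, r=7, best area=54

[0,8] min(4,9)*8=32 best=32 * → l++
[1,8] min(1,9)*7=7 best=32 → l++
[2,8] min(10,9)*6=54 best=54 * → r--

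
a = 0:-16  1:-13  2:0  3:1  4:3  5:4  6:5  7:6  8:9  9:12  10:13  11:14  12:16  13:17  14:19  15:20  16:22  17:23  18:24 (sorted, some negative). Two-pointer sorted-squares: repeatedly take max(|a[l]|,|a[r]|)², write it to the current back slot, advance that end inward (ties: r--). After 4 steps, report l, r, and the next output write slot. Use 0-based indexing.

l=0, r=14, next write slot=14

l=0 r=18: |-16|<=|24| out[18]=576, r--
l=0 r=17: |-16|<=|23| out[17]=529, r--
l=0 r=16: |-16|<=|22| out[16]=484, r--
l=0 r=15: |-16|<=|20| out[15]=400, r--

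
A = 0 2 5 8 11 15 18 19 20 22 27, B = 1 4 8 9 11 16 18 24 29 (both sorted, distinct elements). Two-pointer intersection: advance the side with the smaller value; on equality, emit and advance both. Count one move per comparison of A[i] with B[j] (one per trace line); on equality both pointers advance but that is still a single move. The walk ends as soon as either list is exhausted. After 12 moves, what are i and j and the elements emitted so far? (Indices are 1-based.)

[i=1,j=1] 0<1 → i++
[i=2,j=1] 2>1 → j++
[i=2,j=2] 2<4 → i++
[i=3,j=2] 5>4 → j++
[i=3,j=3] 5<8 → i++
[i=4,j=3] 8==8 emit → i++,j++
[i=5,j=4] 11>9 → j++
[i=5,j=5] 11==11 emit → i++,j++
[i=6,j=6] 15<16 → i++
[i=7,j=6] 18>16 → j++
[i=7,j=7] 18==18 emit → i++,j++
[i=8,j=8] 19<24 → i++

i=9, j=8, emitted=[8, 11, 18]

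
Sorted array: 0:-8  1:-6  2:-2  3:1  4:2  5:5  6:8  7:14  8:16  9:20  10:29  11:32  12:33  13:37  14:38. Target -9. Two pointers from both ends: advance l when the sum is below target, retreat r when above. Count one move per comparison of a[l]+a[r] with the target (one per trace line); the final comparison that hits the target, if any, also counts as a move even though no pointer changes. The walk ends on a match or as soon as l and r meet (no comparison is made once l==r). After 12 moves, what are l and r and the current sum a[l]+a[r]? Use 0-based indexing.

l=0 r=14: -8+38=30 >-9, r--
l=0 r=13: -8+37=29 >-9, r--
l=0 r=12: -8+33=25 >-9, r--
l=0 r=11: -8+32=24 >-9, r--
l=0 r=10: -8+29=21 >-9, r--
l=0 r=9: -8+20=12 >-9, r--
l=0 r=8: -8+16=8 >-9, r--
l=0 r=7: -8+14=6 >-9, r--
l=0 r=6: -8+8=0 >-9, r--
l=0 r=5: -8+5=-3 >-9, r--
l=0 r=4: -8+2=-6 >-9, r--
l=0 r=3: -8+1=-7 >-9, r--

l=0, r=2, sum=-10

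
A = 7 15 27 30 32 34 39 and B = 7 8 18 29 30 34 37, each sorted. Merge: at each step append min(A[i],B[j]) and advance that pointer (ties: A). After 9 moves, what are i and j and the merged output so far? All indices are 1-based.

i=1 j=1: A[i]=7<=B[j]=7 take 7, i++
i=2 j=1: A[i]=15>B[j]=7 take 7, j++
i=2 j=2: A[i]=15>B[j]=8 take 8, j++
i=2 j=3: A[i]=15<=B[j]=18 take 15, i++
i=3 j=3: A[i]=27>B[j]=18 take 18, j++
i=3 j=4: A[i]=27<=B[j]=29 take 27, i++
i=4 j=4: A[i]=30>B[j]=29 take 29, j++
i=4 j=5: A[i]=30<=B[j]=30 take 30, i++
i=5 j=5: A[i]=32>B[j]=30 take 30, j++

i=5, j=6, merged so far=[7, 7, 8, 15, 18, 27, 29, 30, 30]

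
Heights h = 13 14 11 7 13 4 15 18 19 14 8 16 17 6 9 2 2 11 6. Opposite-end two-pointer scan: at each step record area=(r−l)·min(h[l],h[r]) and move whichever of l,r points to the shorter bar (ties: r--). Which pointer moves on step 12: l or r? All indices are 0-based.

[0,18] min(13,6)*18=108 best=108 * → r--
[0,17] min(13,11)*17=187 best=187 * → r--
[0,16] min(13,2)*16=32 best=187 → r--
[0,15] min(13,2)*15=30 best=187 → r--
[0,14] min(13,9)*14=126 best=187 → r--
[0,13] min(13,6)*13=78 best=187 → r--
[0,12] min(13,17)*12=156 best=187 → l++
[1,12] min(14,17)*11=154 best=187 → l++
[2,12] min(11,17)*10=110 best=187 → l++
[3,12] min(7,17)*9=63 best=187 → l++
[4,12] min(13,17)*8=104 best=187 → l++
[5,12] min(4,17)*7=28 best=187 → l++

l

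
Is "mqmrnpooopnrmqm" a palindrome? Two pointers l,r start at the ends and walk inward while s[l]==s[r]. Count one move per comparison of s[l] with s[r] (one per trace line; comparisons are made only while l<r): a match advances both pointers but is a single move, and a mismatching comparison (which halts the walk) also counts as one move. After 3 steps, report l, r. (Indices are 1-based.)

l=1 r=15: 'm'=='m', l++,r--
l=2 r=14: 'q'=='q', l++,r--
l=3 r=13: 'm'=='m', l++,r--

l=4, r=12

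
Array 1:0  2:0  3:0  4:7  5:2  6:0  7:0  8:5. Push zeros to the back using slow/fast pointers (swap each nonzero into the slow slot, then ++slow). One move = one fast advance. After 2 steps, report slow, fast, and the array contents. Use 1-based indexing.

slow=1 fast=1: a[fast]=0, fast++
slow=1 fast=2: a[fast]=0, fast++

slow=1, fast=3, a=[0, 0, 0, 7, 2, 0, 0, 5]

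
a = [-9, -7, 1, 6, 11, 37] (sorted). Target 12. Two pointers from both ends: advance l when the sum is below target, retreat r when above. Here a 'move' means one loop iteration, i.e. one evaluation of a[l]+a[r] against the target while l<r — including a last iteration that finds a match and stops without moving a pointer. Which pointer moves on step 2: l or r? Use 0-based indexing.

l=0 r=5: -9+37=28 >12, r--
l=0 r=4: -9+11=2 <12, l++

l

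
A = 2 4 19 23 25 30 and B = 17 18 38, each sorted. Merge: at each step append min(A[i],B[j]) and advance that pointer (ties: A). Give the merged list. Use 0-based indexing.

[2, 4, 17, 18, 19, 23, 25, 30, 38]

[i=0,j=0] A[i]=2<=B[j]=17 take 2 → i++
[i=1,j=0] A[i]=4<=B[j]=17 take 4 → i++
[i=2,j=0] A[i]=19>B[j]=17 take 17 → j++
[i=2,j=1] A[i]=19>B[j]=18 take 18 → j++
[i=2,j=2] A[i]=19<=B[j]=38 take 19 → i++
[i=3,j=2] A[i]=23<=B[j]=38 take 23 → i++
[i=4,j=2] A[i]=25<=B[j]=38 take 25 → i++
[i=5,j=2] A[i]=30<=B[j]=38 take 30 → i++
[i=6,j=2] A done, take B[j]=38 → j++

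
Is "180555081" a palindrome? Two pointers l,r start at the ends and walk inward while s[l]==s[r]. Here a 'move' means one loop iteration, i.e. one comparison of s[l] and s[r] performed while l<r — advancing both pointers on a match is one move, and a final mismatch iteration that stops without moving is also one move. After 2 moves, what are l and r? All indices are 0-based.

l=2, r=6

l=0 r=8: '1'=='1', l++,r--
l=1 r=7: '8'=='8', l++,r--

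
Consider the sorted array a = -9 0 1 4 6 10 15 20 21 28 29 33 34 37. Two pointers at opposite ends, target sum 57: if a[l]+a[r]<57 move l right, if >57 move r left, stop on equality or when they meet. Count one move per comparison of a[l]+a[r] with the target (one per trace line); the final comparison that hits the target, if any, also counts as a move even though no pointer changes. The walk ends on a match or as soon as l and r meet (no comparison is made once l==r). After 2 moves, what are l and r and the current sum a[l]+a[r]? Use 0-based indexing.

[0,13] -9+37=28 <57 → l++
[1,13] 0+37=37 <57 → l++

l=2, r=13, sum=38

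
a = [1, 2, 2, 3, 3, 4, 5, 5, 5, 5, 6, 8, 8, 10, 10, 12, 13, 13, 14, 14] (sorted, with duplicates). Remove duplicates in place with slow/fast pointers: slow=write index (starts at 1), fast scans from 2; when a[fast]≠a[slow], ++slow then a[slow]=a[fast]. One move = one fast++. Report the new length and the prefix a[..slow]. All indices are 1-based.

length 11; prefix = [1, 2, 3, 4, 5, 6, 8, 10, 12, 13, 14]

slow=1 fast=2: a[fast]=2≠a[slow]=1 write a[2]=2, slow++,fast++
slow=2 fast=3: a[fast]=2=a[slow] dup, fast++
slow=2 fast=4: a[fast]=3≠a[slow]=2 write a[3]=3, slow++,fast++
slow=3 fast=5: a[fast]=3=a[slow] dup, fast++
slow=3 fast=6: a[fast]=4≠a[slow]=3 write a[4]=4, slow++,fast++
slow=4 fast=7: a[fast]=5≠a[slow]=4 write a[5]=5, slow++,fast++
slow=5 fast=8: a[fast]=5=a[slow] dup, fast++
slow=5 fast=9: a[fast]=5=a[slow] dup, fast++
slow=5 fast=10: a[fast]=5=a[slow] dup, fast++
slow=5 fast=11: a[fast]=6≠a[slow]=5 write a[6]=6, slow++,fast++
slow=6 fast=12: a[fast]=8≠a[slow]=6 write a[7]=8, slow++,fast++
slow=7 fast=13: a[fast]=8=a[slow] dup, fast++
slow=7 fast=14: a[fast]=10≠a[slow]=8 write a[8]=10, slow++,fast++
slow=8 fast=15: a[fast]=10=a[slow] dup, fast++
slow=8 fast=16: a[fast]=12≠a[slow]=10 write a[9]=12, slow++,fast++
slow=9 fast=17: a[fast]=13≠a[slow]=12 write a[10]=13, slow++,fast++
slow=10 fast=18: a[fast]=13=a[slow] dup, fast++
slow=10 fast=19: a[fast]=14≠a[slow]=13 write a[11]=14, slow++,fast++
slow=11 fast=20: a[fast]=14=a[slow] dup, fast++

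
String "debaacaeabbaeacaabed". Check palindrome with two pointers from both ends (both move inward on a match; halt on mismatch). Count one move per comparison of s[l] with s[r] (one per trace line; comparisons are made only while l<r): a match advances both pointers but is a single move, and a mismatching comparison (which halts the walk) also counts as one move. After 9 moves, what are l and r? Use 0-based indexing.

l=9, r=10

l=0 r=19: 'd'=='d', l++,r--
l=1 r=18: 'e'=='e', l++,r--
l=2 r=17: 'b'=='b', l++,r--
l=3 r=16: 'a'=='a', l++,r--
l=4 r=15: 'a'=='a', l++,r--
l=5 r=14: 'c'=='c', l++,r--
l=6 r=13: 'a'=='a', l++,r--
l=7 r=12: 'e'=='e', l++,r--
l=8 r=11: 'a'=='a', l++,r--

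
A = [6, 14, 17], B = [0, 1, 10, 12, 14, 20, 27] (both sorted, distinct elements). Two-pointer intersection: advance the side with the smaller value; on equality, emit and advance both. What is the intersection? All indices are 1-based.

intersection = [14]

[i=1,j=1] 6>0 → j++
[i=1,j=2] 6>1 → j++
[i=1,j=3] 6<10 → i++
[i=2,j=3] 14>10 → j++
[i=2,j=4] 14>12 → j++
[i=2,j=5] 14==14 emit → i++,j++
[i=3,j=6] 17<20 → i++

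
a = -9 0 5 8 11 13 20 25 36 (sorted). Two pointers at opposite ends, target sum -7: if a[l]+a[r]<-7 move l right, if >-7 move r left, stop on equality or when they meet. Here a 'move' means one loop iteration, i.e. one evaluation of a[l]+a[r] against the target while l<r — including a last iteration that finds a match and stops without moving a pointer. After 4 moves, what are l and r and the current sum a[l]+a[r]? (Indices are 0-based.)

[0,8] -9+36=27 >-7 → r--
[0,7] -9+25=16 >-7 → r--
[0,6] -9+20=11 >-7 → r--
[0,5] -9+13=4 >-7 → r--

l=0, r=4, sum=2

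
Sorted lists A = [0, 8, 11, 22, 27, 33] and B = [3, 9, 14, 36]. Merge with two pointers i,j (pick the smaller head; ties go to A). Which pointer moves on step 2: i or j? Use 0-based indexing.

[i=0,j=0] A[i]=0<=B[j]=3 take 0 → i++
[i=1,j=0] A[i]=8>B[j]=3 take 3 → j++

j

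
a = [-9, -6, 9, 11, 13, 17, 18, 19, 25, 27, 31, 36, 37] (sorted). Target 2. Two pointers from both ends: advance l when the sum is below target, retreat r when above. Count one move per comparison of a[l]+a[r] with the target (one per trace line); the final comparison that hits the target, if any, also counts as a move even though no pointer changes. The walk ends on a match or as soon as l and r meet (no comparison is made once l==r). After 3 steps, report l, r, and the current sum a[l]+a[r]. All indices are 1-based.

[1,13] -9+37=28 >2 → r--
[1,12] -9+36=27 >2 → r--
[1,11] -9+31=22 >2 → r--

l=1, r=10, sum=18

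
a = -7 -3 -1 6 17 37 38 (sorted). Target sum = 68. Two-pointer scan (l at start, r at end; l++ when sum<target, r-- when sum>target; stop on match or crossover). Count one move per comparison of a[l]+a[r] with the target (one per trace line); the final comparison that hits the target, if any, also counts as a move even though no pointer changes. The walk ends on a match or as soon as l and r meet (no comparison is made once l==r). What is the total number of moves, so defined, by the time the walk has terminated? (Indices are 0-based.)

6 moves

l=0 r=6: -7+38=31 <68, l++
l=1 r=6: -3+38=35 <68, l++
l=2 r=6: -1+38=37 <68, l++
l=3 r=6: 6+38=44 <68, l++
l=4 r=6: 17+38=55 <68, l++
l=5 r=6: 37+38=75 >68, r--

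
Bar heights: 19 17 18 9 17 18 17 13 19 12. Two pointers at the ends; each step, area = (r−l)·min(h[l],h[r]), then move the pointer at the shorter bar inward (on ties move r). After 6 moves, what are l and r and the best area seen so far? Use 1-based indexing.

l=1 r=10: min(19,12)*9=108 best=108 *, r--
l=1 r=9: min(19,19)*8=152 best=152 *, r--
l=1 r=8: min(19,13)*7=91 best=152, r--
l=1 r=7: min(19,17)*6=102 best=152, r--
l=1 r=6: min(19,18)*5=90 best=152, r--
l=1 r=5: min(19,17)*4=68 best=152, r--

l=1, r=4, best area=152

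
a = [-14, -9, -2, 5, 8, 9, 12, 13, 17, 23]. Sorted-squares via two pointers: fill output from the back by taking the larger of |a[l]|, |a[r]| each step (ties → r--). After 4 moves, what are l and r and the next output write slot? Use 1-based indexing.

l=2, r=7, next write slot=6

[1,10] |-14|<=|23| out[10]=529 → r--
[1,9] |-14|<=|17| out[9]=289 → r--
[1,8] |-14|>|13| out[8]=196 → l++
[2,8] |-9|<=|13| out[7]=169 → r--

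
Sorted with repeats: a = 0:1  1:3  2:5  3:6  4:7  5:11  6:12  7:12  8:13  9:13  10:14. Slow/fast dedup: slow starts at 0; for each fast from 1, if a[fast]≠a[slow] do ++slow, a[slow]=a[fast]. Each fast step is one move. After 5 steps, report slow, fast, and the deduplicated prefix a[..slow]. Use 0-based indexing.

(s=0,f=1) a[fast]=3≠a[slow]=1 write a[1]=3 → slow++,fast++
(s=1,f=2) a[fast]=5≠a[slow]=3 write a[2]=5 → slow++,fast++
(s=2,f=3) a[fast]=6≠a[slow]=5 write a[3]=6 → slow++,fast++
(s=3,f=4) a[fast]=7≠a[slow]=6 write a[4]=7 → slow++,fast++
(s=4,f=5) a[fast]=11≠a[slow]=7 write a[5]=11 → slow++,fast++

slow=5, fast=6, prefix=[1, 3, 5, 6, 7, 11]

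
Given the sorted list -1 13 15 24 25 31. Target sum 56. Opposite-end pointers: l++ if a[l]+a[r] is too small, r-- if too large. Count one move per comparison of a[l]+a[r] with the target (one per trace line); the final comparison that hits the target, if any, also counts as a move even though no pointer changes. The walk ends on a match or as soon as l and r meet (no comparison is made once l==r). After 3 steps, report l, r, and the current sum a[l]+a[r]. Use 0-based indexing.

[0,5] -1+31=30 <56 → l++
[1,5] 13+31=44 <56 → l++
[2,5] 15+31=46 <56 → l++

l=3, r=5, sum=55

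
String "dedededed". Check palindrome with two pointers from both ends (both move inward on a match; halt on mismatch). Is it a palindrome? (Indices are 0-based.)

palindrome

[0,8] 'd'=='d' → l++,r--
[1,7] 'e'=='e' → l++,r--
[2,6] 'd'=='d' → l++,r--
[3,5] 'e'=='e' → l++,r--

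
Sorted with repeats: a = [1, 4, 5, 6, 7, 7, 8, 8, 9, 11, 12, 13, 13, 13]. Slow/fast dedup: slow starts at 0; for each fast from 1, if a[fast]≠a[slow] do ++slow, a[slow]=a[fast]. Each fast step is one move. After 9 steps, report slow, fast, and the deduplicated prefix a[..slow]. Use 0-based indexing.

slow=7, fast=10, prefix=[1, 4, 5, 6, 7, 8, 9, 11]

(s=0,f=1) a[fast]=4≠a[slow]=1 write a[1]=4 → slow++,fast++
(s=1,f=2) a[fast]=5≠a[slow]=4 write a[2]=5 → slow++,fast++
(s=2,f=3) a[fast]=6≠a[slow]=5 write a[3]=6 → slow++,fast++
(s=3,f=4) a[fast]=7≠a[slow]=6 write a[4]=7 → slow++,fast++
(s=4,f=5) a[fast]=7=a[slow] dup → fast++
(s=4,f=6) a[fast]=8≠a[slow]=7 write a[5]=8 → slow++,fast++
(s=5,f=7) a[fast]=8=a[slow] dup → fast++
(s=5,f=8) a[fast]=9≠a[slow]=8 write a[6]=9 → slow++,fast++
(s=6,f=9) a[fast]=11≠a[slow]=9 write a[7]=11 → slow++,fast++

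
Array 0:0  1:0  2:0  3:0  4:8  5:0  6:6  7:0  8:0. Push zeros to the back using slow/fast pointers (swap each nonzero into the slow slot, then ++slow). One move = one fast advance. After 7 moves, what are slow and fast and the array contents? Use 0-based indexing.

(s=0,f=0) a[fast]=0 → fast++
(s=0,f=1) a[fast]=0 → fast++
(s=0,f=2) a[fast]=0 → fast++
(s=0,f=3) a[fast]=0 → fast++
(s=0,f=4) a[fast]=8≠0 swap→a[0]=8 → slow++,fast++
(s=1,f=5) a[fast]=0 → fast++
(s=1,f=6) a[fast]=6≠0 swap→a[1]=6 → slow++,fast++

slow=2, fast=7, a=[8, 6, 0, 0, 0, 0, 0, 0, 0]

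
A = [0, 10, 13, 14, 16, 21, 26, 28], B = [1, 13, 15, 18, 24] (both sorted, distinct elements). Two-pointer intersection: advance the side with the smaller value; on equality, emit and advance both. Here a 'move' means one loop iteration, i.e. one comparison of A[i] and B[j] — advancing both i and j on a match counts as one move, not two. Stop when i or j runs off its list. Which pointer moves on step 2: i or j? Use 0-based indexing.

[i=0,j=0] 0<1 → i++
[i=1,j=0] 10>1 → j++

j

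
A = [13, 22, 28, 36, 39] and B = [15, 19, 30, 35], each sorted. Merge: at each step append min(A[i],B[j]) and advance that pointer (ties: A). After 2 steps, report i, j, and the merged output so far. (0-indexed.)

i=0 j=0: A[i]=13<=B[j]=15 take 13, i++
i=1 j=0: A[i]=22>B[j]=15 take 15, j++

i=1, j=1, merged so far=[13, 15]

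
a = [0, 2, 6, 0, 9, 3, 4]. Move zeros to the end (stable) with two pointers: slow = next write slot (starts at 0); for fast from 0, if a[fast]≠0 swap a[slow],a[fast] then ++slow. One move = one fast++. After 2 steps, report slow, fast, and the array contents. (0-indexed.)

(s=0,f=0) a[fast]=0 → fast++
(s=0,f=1) a[fast]=2≠0 swap→a[0]=2 → slow++,fast++

slow=1, fast=2, a=[2, 0, 6, 0, 9, 3, 4]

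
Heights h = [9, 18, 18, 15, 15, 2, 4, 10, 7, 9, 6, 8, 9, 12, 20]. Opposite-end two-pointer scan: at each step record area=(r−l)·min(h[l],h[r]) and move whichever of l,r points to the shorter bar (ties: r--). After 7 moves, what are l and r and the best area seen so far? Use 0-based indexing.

l=0 r=14: min(9,20)*14=126 best=126 *, l++
l=1 r=14: min(18,20)*13=234 best=234 *, l++
l=2 r=14: min(18,20)*12=216 best=234, l++
l=3 r=14: min(15,20)*11=165 best=234, l++
l=4 r=14: min(15,20)*10=150 best=234, l++
l=5 r=14: min(2,20)*9=18 best=234, l++
l=6 r=14: min(4,20)*8=32 best=234, l++

l=7, r=14, best area=234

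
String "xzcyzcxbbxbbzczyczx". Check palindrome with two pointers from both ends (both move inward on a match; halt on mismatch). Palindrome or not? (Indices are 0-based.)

not a palindrome (mismatch at 6,12)

[0,18] 'x'=='x' → l++,r--
[1,17] 'z'=='z' → l++,r--
[2,16] 'c'=='c' → l++,r--
[3,15] 'y'=='y' → l++,r--
[4,14] 'z'=='z' → l++,r--
[5,13] 'c'=='c' → l++,r--
[6,12] 'x'!='z' → stop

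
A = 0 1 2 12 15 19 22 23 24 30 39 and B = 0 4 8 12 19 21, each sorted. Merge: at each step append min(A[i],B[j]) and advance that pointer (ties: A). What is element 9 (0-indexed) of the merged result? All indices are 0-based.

merged[9] = 19

i=0 j=0: A[i]=0<=B[j]=0 take 0, i++
i=1 j=0: A[i]=1>B[j]=0 take 0, j++
i=1 j=1: A[i]=1<=B[j]=4 take 1, i++
i=2 j=1: A[i]=2<=B[j]=4 take 2, i++
i=3 j=1: A[i]=12>B[j]=4 take 4, j++
i=3 j=2: A[i]=12>B[j]=8 take 8, j++
i=3 j=3: A[i]=12<=B[j]=12 take 12, i++
i=4 j=3: A[i]=15>B[j]=12 take 12, j++
i=4 j=4: A[i]=15<=B[j]=19 take 15, i++
i=5 j=4: A[i]=19<=B[j]=19 take 19, i++
i=6 j=4: A[i]=22>B[j]=19 take 19, j++
i=6 j=5: A[i]=22>B[j]=21 take 21, j++
i=6 j=6: B done, take A[i]=22, i++
i=7 j=6: B done, take A[i]=23, i++
i=8 j=6: B done, take A[i]=24, i++
i=9 j=6: B done, take A[i]=30, i++
i=10 j=6: B done, take A[i]=39, i++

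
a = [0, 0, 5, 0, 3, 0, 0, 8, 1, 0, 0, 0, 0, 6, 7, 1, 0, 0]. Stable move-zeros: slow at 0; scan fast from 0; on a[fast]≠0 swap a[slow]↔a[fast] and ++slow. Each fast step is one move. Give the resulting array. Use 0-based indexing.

[5, 3, 8, 1, 6, 7, 1, 0, 0, 0, 0, 0, 0, 0, 0, 0, 0, 0]

slow=0 fast=0: a[fast]=0, fast++
slow=0 fast=1: a[fast]=0, fast++
slow=0 fast=2: a[fast]=5≠0 swap→a[0]=5, slow++,fast++
slow=1 fast=3: a[fast]=0, fast++
slow=1 fast=4: a[fast]=3≠0 swap→a[1]=3, slow++,fast++
slow=2 fast=5: a[fast]=0, fast++
slow=2 fast=6: a[fast]=0, fast++
slow=2 fast=7: a[fast]=8≠0 swap→a[2]=8, slow++,fast++
slow=3 fast=8: a[fast]=1≠0 swap→a[3]=1, slow++,fast++
slow=4 fast=9: a[fast]=0, fast++
slow=4 fast=10: a[fast]=0, fast++
slow=4 fast=11: a[fast]=0, fast++
slow=4 fast=12: a[fast]=0, fast++
slow=4 fast=13: a[fast]=6≠0 swap→a[4]=6, slow++,fast++
slow=5 fast=14: a[fast]=7≠0 swap→a[5]=7, slow++,fast++
slow=6 fast=15: a[fast]=1≠0 swap→a[6]=1, slow++,fast++
slow=7 fast=16: a[fast]=0, fast++
slow=7 fast=17: a[fast]=0, fast++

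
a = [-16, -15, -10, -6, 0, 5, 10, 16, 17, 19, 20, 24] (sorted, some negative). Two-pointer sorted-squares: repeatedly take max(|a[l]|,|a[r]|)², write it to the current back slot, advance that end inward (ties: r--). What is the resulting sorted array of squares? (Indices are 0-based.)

[0,11] |-16|<=|24| out[11]=576 → r--
[0,10] |-16|<=|20| out[10]=400 → r--
[0,9] |-16|<=|19| out[9]=361 → r--
[0,8] |-16|<=|17| out[8]=289 → r--
[0,7] |-16|<=|16| out[7]=256 → r--
[0,6] |-16|>|10| out[6]=256 → l++
[1,6] |-15|>|10| out[5]=225 → l++
[2,6] |-10|<=|10| out[4]=100 → r--
[2,5] |-10|>|5| out[3]=100 → l++
[3,5] |-6|>|5| out[2]=36 → l++
[4,5] |0|<=|5| out[1]=25 → r--
[4,4] |0|<=|0| out[0]=0 → r--

[0, 25, 36, 100, 100, 225, 256, 256, 289, 361, 400, 576]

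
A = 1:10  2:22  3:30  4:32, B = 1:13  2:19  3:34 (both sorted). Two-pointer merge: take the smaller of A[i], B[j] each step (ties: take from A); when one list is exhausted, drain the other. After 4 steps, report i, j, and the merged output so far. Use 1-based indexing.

[i=1,j=1] A[i]=10<=B[j]=13 take 10 → i++
[i=2,j=1] A[i]=22>B[j]=13 take 13 → j++
[i=2,j=2] A[i]=22>B[j]=19 take 19 → j++
[i=2,j=3] A[i]=22<=B[j]=34 take 22 → i++

i=3, j=3, merged so far=[10, 13, 19, 22]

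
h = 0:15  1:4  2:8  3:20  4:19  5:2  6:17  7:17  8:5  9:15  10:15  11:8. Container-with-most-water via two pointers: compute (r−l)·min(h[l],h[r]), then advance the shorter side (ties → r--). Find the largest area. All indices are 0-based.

l=0 r=11: min(15,8)*11=88 best=88 *, r--
l=0 r=10: min(15,15)*10=150 best=150 *, r--
l=0 r=9: min(15,15)*9=135 best=150, r--
l=0 r=8: min(15,5)*8=40 best=150, r--
l=0 r=7: min(15,17)*7=105 best=150, l++
l=1 r=7: min(4,17)*6=24 best=150, l++
l=2 r=7: min(8,17)*5=40 best=150, l++
l=3 r=7: min(20,17)*4=68 best=150, r--
l=3 r=6: min(20,17)*3=51 best=150, r--
l=3 r=5: min(20,2)*2=4 best=150, r--
l=3 r=4: min(20,19)*1=19 best=150, r--

max area = 150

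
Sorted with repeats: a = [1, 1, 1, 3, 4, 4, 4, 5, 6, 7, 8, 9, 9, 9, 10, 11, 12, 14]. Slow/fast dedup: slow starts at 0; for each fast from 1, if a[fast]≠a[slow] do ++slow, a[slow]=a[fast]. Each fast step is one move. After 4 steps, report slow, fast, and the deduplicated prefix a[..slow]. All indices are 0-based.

slow=2, fast=5, prefix=[1, 3, 4]

(s=0,f=1) a[fast]=1=a[slow] dup → fast++
(s=0,f=2) a[fast]=1=a[slow] dup → fast++
(s=0,f=3) a[fast]=3≠a[slow]=1 write a[1]=3 → slow++,fast++
(s=1,f=4) a[fast]=4≠a[slow]=3 write a[2]=4 → slow++,fast++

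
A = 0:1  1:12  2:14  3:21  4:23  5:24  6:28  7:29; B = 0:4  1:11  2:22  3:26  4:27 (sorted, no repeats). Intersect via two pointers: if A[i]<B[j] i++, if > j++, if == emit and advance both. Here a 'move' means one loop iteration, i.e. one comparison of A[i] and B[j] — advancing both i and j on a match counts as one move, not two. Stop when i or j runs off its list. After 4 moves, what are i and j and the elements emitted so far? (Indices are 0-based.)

i=2, j=2, emitted=[]

[i=0,j=0] 1<4 → i++
[i=1,j=0] 12>4 → j++
[i=1,j=1] 12>11 → j++
[i=1,j=2] 12<22 → i++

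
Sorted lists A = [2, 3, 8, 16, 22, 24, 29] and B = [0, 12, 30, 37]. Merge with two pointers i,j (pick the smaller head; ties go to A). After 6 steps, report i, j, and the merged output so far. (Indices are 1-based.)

i=1 j=1: A[i]=2>B[j]=0 take 0, j++
i=1 j=2: A[i]=2<=B[j]=12 take 2, i++
i=2 j=2: A[i]=3<=B[j]=12 take 3, i++
i=3 j=2: A[i]=8<=B[j]=12 take 8, i++
i=4 j=2: A[i]=16>B[j]=12 take 12, j++
i=4 j=3: A[i]=16<=B[j]=30 take 16, i++

i=5, j=3, merged so far=[0, 2, 3, 8, 12, 16]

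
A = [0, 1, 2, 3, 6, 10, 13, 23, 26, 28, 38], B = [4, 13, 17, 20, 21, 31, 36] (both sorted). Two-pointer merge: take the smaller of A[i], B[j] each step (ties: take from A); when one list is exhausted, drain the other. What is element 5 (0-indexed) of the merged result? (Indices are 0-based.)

merged[5] = 6

[i=0,j=0] A[i]=0<=B[j]=4 take 0 → i++
[i=1,j=0] A[i]=1<=B[j]=4 take 1 → i++
[i=2,j=0] A[i]=2<=B[j]=4 take 2 → i++
[i=3,j=0] A[i]=3<=B[j]=4 take 3 → i++
[i=4,j=0] A[i]=6>B[j]=4 take 4 → j++
[i=4,j=1] A[i]=6<=B[j]=13 take 6 → i++
[i=5,j=1] A[i]=10<=B[j]=13 take 10 → i++
[i=6,j=1] A[i]=13<=B[j]=13 take 13 → i++
[i=7,j=1] A[i]=23>B[j]=13 take 13 → j++
[i=7,j=2] A[i]=23>B[j]=17 take 17 → j++
[i=7,j=3] A[i]=23>B[j]=20 take 20 → j++
[i=7,j=4] A[i]=23>B[j]=21 take 21 → j++
[i=7,j=5] A[i]=23<=B[j]=31 take 23 → i++
[i=8,j=5] A[i]=26<=B[j]=31 take 26 → i++
[i=9,j=5] A[i]=28<=B[j]=31 take 28 → i++
[i=10,j=5] A[i]=38>B[j]=31 take 31 → j++
[i=10,j=6] A[i]=38>B[j]=36 take 36 → j++
[i=10,j=7] B done, take A[i]=38 → i++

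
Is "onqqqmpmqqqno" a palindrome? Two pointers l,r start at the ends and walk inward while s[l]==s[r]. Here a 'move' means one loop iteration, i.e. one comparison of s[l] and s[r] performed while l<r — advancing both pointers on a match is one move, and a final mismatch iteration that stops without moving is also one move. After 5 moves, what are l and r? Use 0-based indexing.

l=5, r=7

[0,12] 'o'=='o' → l++,r--
[1,11] 'n'=='n' → l++,r--
[2,10] 'q'=='q' → l++,r--
[3,9] 'q'=='q' → l++,r--
[4,8] 'q'=='q' → l++,r--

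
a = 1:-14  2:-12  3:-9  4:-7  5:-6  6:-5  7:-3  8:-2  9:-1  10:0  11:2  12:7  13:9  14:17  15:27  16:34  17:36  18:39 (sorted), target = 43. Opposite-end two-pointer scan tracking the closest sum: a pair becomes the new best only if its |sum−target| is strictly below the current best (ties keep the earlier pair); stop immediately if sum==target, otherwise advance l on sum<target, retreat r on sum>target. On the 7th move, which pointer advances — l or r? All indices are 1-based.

[1,18] -14+39=25 d=18 * → l++
[2,18] -12+39=27 d=16 * → l++
[3,18] -9+39=30 d=13 * → l++
[4,18] -7+39=32 d=11 * → l++
[5,18] -6+39=33 d=10 * → l++
[6,18] -5+39=34 d=9 * → l++
[7,18] -3+39=36 d=7 * → l++

l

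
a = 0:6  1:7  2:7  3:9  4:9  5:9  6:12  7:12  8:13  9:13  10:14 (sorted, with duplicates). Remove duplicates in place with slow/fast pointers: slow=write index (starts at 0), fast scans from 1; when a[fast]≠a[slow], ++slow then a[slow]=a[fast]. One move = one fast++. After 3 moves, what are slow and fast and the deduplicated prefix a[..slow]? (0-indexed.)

slow=2, fast=4, prefix=[6, 7, 9]

(s=0,f=1) a[fast]=7≠a[slow]=6 write a[1]=7 → slow++,fast++
(s=1,f=2) a[fast]=7=a[slow] dup → fast++
(s=1,f=3) a[fast]=9≠a[slow]=7 write a[2]=9 → slow++,fast++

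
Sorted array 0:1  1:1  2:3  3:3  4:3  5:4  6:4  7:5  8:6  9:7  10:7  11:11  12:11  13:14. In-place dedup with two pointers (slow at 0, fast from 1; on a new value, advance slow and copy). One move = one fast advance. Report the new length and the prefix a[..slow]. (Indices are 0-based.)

(s=0,f=1) a[fast]=1=a[slow] dup → fast++
(s=0,f=2) a[fast]=3≠a[slow]=1 write a[1]=3 → slow++,fast++
(s=1,f=3) a[fast]=3=a[slow] dup → fast++
(s=1,f=4) a[fast]=3=a[slow] dup → fast++
(s=1,f=5) a[fast]=4≠a[slow]=3 write a[2]=4 → slow++,fast++
(s=2,f=6) a[fast]=4=a[slow] dup → fast++
(s=2,f=7) a[fast]=5≠a[slow]=4 write a[3]=5 → slow++,fast++
(s=3,f=8) a[fast]=6≠a[slow]=5 write a[4]=6 → slow++,fast++
(s=4,f=9) a[fast]=7≠a[slow]=6 write a[5]=7 → slow++,fast++
(s=5,f=10) a[fast]=7=a[slow] dup → fast++
(s=5,f=11) a[fast]=11≠a[slow]=7 write a[6]=11 → slow++,fast++
(s=6,f=12) a[fast]=11=a[slow] dup → fast++
(s=6,f=13) a[fast]=14≠a[slow]=11 write a[7]=14 → slow++,fast++

length 8; prefix = [1, 3, 4, 5, 6, 7, 11, 14]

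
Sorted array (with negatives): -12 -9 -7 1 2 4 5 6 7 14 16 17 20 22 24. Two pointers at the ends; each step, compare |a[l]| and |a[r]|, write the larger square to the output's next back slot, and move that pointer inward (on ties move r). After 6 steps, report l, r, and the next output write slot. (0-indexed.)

[0,14] |-12|<=|24| out[14]=576 → r--
[0,13] |-12|<=|22| out[13]=484 → r--
[0,12] |-12|<=|20| out[12]=400 → r--
[0,11] |-12|<=|17| out[11]=289 → r--
[0,10] |-12|<=|16| out[10]=256 → r--
[0,9] |-12|<=|14| out[9]=196 → r--

l=0, r=8, next write slot=8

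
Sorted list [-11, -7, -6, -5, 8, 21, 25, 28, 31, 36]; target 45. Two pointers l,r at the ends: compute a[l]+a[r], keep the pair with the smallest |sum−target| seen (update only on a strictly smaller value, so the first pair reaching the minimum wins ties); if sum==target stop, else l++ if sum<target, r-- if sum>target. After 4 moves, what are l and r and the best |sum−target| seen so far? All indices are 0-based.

l=4, r=9, best |Δ|=14

[0,9] -11+36=25 d=20 * → l++
[1,9] -7+36=29 d=16 * → l++
[2,9] -6+36=30 d=15 * → l++
[3,9] -5+36=31 d=14 * → l++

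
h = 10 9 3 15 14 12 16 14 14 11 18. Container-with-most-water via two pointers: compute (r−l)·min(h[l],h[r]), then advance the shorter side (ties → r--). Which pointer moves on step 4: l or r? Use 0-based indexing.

l

[0,10] min(10,18)*10=100 best=100 * → l++
[1,10] min(9,18)*9=81 best=100 → l++
[2,10] min(3,18)*8=24 best=100 → l++
[3,10] min(15,18)*7=105 best=105 * → l++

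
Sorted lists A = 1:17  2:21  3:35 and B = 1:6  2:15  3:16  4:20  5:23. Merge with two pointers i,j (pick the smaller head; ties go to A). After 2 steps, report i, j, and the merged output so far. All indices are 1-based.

[i=1,j=1] A[i]=17>B[j]=6 take 6 → j++
[i=1,j=2] A[i]=17>B[j]=15 take 15 → j++

i=1, j=3, merged so far=[6, 15]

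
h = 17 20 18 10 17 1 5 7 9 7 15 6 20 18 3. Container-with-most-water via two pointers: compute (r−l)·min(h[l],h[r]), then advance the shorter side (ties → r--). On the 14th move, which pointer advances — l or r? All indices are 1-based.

r

l=1 r=15: min(17,3)*14=42 best=42 *, r--
l=1 r=14: min(17,18)*13=221 best=221 *, l++
l=2 r=14: min(20,18)*12=216 best=221, r--
l=2 r=13: min(20,20)*11=220 best=221, r--
l=2 r=12: min(20,6)*10=60 best=221, r--
l=2 r=11: min(20,15)*9=135 best=221, r--
l=2 r=10: min(20,7)*8=56 best=221, r--
l=2 r=9: min(20,9)*7=63 best=221, r--
l=2 r=8: min(20,7)*6=42 best=221, r--
l=2 r=7: min(20,5)*5=25 best=221, r--
l=2 r=6: min(20,1)*4=4 best=221, r--
l=2 r=5: min(20,17)*3=51 best=221, r--
l=2 r=4: min(20,10)*2=20 best=221, r--
l=2 r=3: min(20,18)*1=18 best=221, r--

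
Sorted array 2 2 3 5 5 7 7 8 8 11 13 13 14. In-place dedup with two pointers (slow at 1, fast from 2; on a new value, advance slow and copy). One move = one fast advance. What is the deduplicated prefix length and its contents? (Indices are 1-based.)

(s=1,f=2) a[fast]=2=a[slow] dup → fast++
(s=1,f=3) a[fast]=3≠a[slow]=2 write a[2]=3 → slow++,fast++
(s=2,f=4) a[fast]=5≠a[slow]=3 write a[3]=5 → slow++,fast++
(s=3,f=5) a[fast]=5=a[slow] dup → fast++
(s=3,f=6) a[fast]=7≠a[slow]=5 write a[4]=7 → slow++,fast++
(s=4,f=7) a[fast]=7=a[slow] dup → fast++
(s=4,f=8) a[fast]=8≠a[slow]=7 write a[5]=8 → slow++,fast++
(s=5,f=9) a[fast]=8=a[slow] dup → fast++
(s=5,f=10) a[fast]=11≠a[slow]=8 write a[6]=11 → slow++,fast++
(s=6,f=11) a[fast]=13≠a[slow]=11 write a[7]=13 → slow++,fast++
(s=7,f=12) a[fast]=13=a[slow] dup → fast++
(s=7,f=13) a[fast]=14≠a[slow]=13 write a[8]=14 → slow++,fast++

length 8; prefix = [2, 3, 5, 7, 8, 11, 13, 14]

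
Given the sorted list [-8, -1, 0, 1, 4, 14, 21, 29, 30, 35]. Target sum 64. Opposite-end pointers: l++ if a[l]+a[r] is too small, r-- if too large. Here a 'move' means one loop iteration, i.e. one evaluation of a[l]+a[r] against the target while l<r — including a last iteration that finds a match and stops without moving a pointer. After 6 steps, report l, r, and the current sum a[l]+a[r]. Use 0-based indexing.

l=6, r=9, sum=56

l=0 r=9: -8+35=27 <64, l++
l=1 r=9: -1+35=34 <64, l++
l=2 r=9: 0+35=35 <64, l++
l=3 r=9: 1+35=36 <64, l++
l=4 r=9: 4+35=39 <64, l++
l=5 r=9: 14+35=49 <64, l++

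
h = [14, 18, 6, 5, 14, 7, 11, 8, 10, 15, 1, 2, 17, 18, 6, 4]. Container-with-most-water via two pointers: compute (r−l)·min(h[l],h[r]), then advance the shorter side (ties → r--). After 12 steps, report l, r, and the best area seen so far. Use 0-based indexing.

[0,15] min(14,4)*15=60 best=60 * → r--
[0,14] min(14,6)*14=84 best=84 * → r--
[0,13] min(14,18)*13=182 best=182 * → l++
[1,13] min(18,18)*12=216 best=216 * → r--
[1,12] min(18,17)*11=187 best=216 → r--
[1,11] min(18,2)*10=20 best=216 → r--
[1,10] min(18,1)*9=9 best=216 → r--
[1,9] min(18,15)*8=120 best=216 → r--
[1,8] min(18,10)*7=70 best=216 → r--
[1,7] min(18,8)*6=48 best=216 → r--
[1,6] min(18,11)*5=55 best=216 → r--
[1,5] min(18,7)*4=28 best=216 → r--

l=1, r=4, best area=216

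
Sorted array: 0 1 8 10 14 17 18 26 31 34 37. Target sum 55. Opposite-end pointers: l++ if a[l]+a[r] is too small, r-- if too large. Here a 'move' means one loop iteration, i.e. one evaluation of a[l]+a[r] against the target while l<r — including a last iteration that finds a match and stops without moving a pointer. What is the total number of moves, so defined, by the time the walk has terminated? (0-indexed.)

[0,10] 0+37=37 <55 → l++
[1,10] 1+37=38 <55 → l++
[2,10] 8+37=45 <55 → l++
[3,10] 10+37=47 <55 → l++
[4,10] 14+37=51 <55 → l++
[5,10] 17+37=54 <55 → l++
[6,10] 18+37=55 → found

7 moves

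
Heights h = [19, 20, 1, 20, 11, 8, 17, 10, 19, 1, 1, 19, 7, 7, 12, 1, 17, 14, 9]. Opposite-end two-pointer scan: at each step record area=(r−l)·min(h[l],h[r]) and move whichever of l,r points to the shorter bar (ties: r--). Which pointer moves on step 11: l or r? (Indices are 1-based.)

r

[1,19] min(19,9)*18=162 best=162 * → r--
[1,18] min(19,14)*17=238 best=238 * → r--
[1,17] min(19,17)*16=272 best=272 * → r--
[1,16] min(19,1)*15=15 best=272 → r--
[1,15] min(19,12)*14=168 best=272 → r--
[1,14] min(19,7)*13=91 best=272 → r--
[1,13] min(19,7)*12=84 best=272 → r--
[1,12] min(19,19)*11=209 best=272 → r--
[1,11] min(19,1)*10=10 best=272 → r--
[1,10] min(19,1)*9=9 best=272 → r--
[1,9] min(19,19)*8=152 best=272 → r--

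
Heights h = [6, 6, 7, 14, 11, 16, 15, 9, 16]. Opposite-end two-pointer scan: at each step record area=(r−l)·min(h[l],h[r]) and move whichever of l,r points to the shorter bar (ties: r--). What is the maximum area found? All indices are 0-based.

[0,8] min(6,16)*8=48 best=48 * → l++
[1,8] min(6,16)*7=42 best=48 → l++
[2,8] min(7,16)*6=42 best=48 → l++
[3,8] min(14,16)*5=70 best=70 * → l++
[4,8] min(11,16)*4=44 best=70 → l++
[5,8] min(16,16)*3=48 best=70 → r--
[5,7] min(16,9)*2=18 best=70 → r--
[5,6] min(16,15)*1=15 best=70 → r--

max area = 70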